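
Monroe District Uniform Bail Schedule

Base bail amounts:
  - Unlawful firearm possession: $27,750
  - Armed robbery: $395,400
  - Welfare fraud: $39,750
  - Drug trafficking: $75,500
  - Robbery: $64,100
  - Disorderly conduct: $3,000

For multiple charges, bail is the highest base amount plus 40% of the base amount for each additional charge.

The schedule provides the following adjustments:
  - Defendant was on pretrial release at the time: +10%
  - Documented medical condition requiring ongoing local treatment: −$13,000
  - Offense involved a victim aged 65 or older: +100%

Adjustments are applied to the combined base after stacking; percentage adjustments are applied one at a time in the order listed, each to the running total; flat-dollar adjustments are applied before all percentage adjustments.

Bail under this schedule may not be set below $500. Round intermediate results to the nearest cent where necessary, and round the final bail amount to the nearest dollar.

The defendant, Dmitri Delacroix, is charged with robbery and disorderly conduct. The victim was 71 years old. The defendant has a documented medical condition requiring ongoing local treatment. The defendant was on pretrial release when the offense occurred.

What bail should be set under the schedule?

$115,060

Base amounts from the schedule: robbery $64,100; disorderly conduct $3,000.
Stacking rule: highest base plus 40% of each additional charge. Highest is robbery at $64,100. Additional: $3,000 × 40% = $1,200. Combined base = $64,100 + $1,200 = $65,300.
Documented medical condition requiring ongoing local treatment (−$13,000 flat): $65,300 − $13,000 = $52,300.
Defendant was on pretrial release at the time (+10%): $52,300 × 1.1 = $57,530.
Offense involved a victim aged 65 or older (+100%): $57,530 × 2 = $115,060.
$115,060 is at or above the $500 minimum.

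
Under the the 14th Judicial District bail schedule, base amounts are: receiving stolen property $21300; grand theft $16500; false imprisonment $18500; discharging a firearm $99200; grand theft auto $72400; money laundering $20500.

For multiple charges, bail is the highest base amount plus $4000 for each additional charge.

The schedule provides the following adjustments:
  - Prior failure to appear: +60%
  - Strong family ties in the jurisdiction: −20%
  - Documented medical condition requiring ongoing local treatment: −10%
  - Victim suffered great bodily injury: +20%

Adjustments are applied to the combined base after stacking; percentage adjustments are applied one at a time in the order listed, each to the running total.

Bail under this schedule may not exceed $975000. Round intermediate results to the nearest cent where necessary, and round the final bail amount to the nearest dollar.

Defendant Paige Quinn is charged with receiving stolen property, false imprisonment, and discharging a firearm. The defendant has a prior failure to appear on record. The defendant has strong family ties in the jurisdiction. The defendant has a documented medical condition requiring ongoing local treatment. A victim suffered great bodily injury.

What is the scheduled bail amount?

$148193

Base amounts from the schedule: receiving stolen property $21300; false imprisonment $18500; discharging a firearm $99200.
Stacking rule: highest base plus $4000 per additional charge. Highest is discharging a firearm at $99200; 2 additional charges → +$8000. Combined base = $107200.
Prior failure to appear (+60%): $107200 × 1.6 = $171520.
Strong family ties in the jurisdiction (−20%): $171520 × 0.8 = $137216.
Documented medical condition requiring ongoing local treatment (−10%): $137216 × 0.9 = $123494.40.
Victim suffered great bodily injury (+20%): $123494.40 × 1.2 = $148193.28.
$148193.28 is within the $975000 maximum.
Rounded to the nearest dollar: $148193.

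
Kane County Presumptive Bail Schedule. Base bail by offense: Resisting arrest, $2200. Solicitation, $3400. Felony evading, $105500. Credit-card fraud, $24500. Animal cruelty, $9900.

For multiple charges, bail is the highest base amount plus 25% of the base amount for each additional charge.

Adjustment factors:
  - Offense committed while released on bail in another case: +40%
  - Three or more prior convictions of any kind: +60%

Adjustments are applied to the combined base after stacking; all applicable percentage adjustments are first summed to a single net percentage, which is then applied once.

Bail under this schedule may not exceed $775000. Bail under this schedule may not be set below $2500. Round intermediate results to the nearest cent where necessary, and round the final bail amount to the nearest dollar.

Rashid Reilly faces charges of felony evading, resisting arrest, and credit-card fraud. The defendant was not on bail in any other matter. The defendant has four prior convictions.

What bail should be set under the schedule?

$179480

Base amounts from the schedule: felony evading $105500; resisting arrest $2200; credit-card fraud $24500.
Stacking rule: highest base plus 25% of each additional charge. Highest is felony evading at $105500. Additional: $2200 × 25% = $550; $24500 × 25% = $6125. Combined base = $105500 + $6675 = $112175.
Three or more prior convictions of any kind (+60%): $112175 × 1.6 = $179480.
$179480 is within the $775000 maximum.
$179480 is at or above the $2500 minimum.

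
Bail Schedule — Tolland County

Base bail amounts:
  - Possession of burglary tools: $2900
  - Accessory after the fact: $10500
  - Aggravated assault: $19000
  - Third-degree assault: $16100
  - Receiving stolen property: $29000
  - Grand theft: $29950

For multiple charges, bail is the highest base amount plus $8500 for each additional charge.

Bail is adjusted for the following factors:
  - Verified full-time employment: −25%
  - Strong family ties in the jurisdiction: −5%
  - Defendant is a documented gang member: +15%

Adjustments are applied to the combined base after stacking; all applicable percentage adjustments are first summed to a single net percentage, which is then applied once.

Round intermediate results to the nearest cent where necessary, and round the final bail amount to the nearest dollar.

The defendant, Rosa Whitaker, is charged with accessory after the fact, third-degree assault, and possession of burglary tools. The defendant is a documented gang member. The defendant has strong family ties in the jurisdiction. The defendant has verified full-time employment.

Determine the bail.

Base amounts from the schedule: accessory after the fact $10500; third-degree assault $16100; possession of burglary tools $2900.
Stacking rule: highest base plus $8500 per additional charge. Highest is third-degree assault at $16100; 2 additional charges → +$17000. Combined base = $33100.
Net percentage adjustment: −25% −5% +15% = −15%. $33100 × 0.85 = $28135.

$28135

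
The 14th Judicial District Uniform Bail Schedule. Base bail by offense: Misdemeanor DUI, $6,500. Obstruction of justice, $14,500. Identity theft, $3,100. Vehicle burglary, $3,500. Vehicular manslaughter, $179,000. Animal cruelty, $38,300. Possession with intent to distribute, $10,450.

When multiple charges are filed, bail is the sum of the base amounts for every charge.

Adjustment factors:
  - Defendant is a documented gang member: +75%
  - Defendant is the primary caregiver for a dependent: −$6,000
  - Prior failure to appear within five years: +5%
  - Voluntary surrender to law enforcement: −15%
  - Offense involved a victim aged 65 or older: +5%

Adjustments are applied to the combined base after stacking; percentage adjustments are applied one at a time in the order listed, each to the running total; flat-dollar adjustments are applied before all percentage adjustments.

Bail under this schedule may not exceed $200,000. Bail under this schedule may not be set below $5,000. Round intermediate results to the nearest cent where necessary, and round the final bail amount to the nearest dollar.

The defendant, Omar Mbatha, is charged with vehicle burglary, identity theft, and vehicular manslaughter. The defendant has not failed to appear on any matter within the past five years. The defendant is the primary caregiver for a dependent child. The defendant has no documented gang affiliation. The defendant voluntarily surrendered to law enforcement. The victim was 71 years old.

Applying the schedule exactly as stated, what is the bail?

Base amounts from the schedule: vehicle burglary $3,500; identity theft $3,100; vehicular manslaughter $179,000.
Stacking rule: sum of all bases. $3,500 + $3,100 + $179,000 = $185,600.
Defendant is the primary caregiver for a dependent (−$6,000 flat): $185,600 − $6,000 = $179,600.
Voluntary surrender to law enforcement (−15%): $179,600 × 0.85 = $152,660.
Offense involved a victim aged 65 or older (+5%): $152,660 × 1.05 = $160,293.
$160,293 is within the $200,000 maximum.
$160,293 is at or above the $5,000 minimum.

$160,293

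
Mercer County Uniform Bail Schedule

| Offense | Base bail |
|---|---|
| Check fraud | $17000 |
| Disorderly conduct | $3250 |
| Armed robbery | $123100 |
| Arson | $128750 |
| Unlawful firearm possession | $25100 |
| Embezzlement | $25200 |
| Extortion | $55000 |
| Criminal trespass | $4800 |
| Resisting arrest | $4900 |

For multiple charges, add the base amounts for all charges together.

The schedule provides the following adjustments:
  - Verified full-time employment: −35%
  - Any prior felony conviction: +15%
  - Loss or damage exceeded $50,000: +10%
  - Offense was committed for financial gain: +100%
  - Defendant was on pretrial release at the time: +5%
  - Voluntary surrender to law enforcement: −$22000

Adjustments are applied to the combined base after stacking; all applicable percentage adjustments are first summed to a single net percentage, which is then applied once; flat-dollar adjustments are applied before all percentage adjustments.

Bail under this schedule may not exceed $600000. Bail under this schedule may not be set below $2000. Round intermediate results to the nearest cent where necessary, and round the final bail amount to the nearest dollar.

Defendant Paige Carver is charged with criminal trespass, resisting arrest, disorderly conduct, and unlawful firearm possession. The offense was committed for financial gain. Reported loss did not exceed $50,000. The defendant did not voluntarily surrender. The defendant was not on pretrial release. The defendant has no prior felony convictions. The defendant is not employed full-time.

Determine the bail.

$76100

Base amounts from the schedule: criminal trespass $4800; resisting arrest $4900; disorderly conduct $3250; unlawful firearm possession $25100.
Stacking rule: sum of all bases. $4800 + $4900 + $3250 + $25100 = $38050.
Offense was committed for financial gain (+100%): $38050 × 2 = $76100.
$76100 is within the $600000 maximum.
$76100 is at or above the $2000 minimum.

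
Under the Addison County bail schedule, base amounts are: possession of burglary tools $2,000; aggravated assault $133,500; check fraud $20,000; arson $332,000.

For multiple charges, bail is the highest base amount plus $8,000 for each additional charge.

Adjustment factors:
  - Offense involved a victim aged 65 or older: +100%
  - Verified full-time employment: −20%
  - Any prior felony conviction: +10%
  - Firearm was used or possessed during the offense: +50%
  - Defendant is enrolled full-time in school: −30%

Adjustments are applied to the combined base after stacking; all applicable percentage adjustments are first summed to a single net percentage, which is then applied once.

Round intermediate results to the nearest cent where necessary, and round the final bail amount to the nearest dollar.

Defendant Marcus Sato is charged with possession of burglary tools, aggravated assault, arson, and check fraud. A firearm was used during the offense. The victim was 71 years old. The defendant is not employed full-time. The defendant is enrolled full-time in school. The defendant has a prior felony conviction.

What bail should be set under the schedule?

Base amounts from the schedule: possession of burglary tools $2,000; aggravated assault $133,500; arson $332,000; check fraud $20,000.
Stacking rule: highest base plus $8,000 per additional charge. Highest is arson at $332,000; 3 additional charges → +$24,000. Combined base = $356,000.
Net percentage adjustment: +100% +10% +50% −30% = +130%. $356,000 × 2.3 = $818,800.

$818,800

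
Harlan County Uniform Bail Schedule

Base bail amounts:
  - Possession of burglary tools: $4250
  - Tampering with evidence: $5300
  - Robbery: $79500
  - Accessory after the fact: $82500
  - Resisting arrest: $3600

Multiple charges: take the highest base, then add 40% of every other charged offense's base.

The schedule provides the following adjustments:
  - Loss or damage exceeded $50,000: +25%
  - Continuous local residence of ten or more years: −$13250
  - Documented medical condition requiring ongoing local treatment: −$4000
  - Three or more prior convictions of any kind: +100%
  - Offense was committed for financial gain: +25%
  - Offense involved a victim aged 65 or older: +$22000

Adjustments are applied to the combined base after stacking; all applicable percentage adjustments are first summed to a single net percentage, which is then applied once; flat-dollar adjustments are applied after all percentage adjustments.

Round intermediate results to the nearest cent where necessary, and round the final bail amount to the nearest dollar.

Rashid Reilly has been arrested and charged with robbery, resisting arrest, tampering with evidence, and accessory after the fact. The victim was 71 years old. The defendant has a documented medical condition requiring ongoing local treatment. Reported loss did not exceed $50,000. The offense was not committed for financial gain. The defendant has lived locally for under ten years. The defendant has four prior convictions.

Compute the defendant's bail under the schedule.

Base amounts from the schedule: robbery $79500; resisting arrest $3600; tampering with evidence $5300; accessory after the fact $82500.
Stacking rule: highest base plus 40% of each additional charge. Highest is accessory after the fact at $82500. Additional: $79500 × 40% = $31800; $3600 × 40% = $1440; $5300 × 40% = $2120. Combined base = $82500 + $35360 = $117860.
Three or more prior convictions of any kind (+100%): $117860 × 2 = $235720.
Documented medical condition requiring ongoing local treatment (−$4000 flat): $235720 − $4000 = $231720.
Offense involved a victim aged 65 or older (+$22000 flat): $231720 + $22000 = $253720.

$253720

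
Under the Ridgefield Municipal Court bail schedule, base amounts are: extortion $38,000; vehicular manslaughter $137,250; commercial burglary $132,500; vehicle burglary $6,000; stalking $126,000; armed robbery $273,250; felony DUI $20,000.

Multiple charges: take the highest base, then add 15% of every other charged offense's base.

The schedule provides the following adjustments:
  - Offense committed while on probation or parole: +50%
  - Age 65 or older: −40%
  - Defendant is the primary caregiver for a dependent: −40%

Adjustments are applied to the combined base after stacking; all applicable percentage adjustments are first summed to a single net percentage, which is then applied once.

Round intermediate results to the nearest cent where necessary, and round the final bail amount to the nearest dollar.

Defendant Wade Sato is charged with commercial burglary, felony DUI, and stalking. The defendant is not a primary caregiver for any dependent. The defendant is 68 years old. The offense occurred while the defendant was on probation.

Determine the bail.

Base amounts from the schedule: commercial burglary $132,500; felony DUI $20,000; stalking $126,000.
Stacking rule: highest base plus 15% of each additional charge. Highest is commercial burglary at $132,500. Additional: $20,000 × 15% = $3,000; $126,000 × 15% = $18,900. Combined base = $132,500 + $21,900 = $154,400.
Net percentage adjustment: +50% −40% = +10%. $154,400 × 1.1 = $169,840.

$169,840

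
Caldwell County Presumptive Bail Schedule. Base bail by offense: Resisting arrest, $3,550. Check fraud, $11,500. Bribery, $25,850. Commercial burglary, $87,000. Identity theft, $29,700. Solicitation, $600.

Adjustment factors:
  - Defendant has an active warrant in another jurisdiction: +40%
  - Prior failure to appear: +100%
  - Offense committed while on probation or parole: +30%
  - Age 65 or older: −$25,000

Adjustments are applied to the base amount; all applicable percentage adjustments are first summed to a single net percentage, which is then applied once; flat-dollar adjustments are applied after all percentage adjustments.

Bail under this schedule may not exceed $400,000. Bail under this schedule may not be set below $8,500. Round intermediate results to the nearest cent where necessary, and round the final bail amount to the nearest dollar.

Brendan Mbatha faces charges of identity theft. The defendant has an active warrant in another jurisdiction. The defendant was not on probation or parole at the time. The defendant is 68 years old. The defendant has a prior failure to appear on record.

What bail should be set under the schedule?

$46,280

Base amounts from the schedule: identity theft $29,700.
Single charge. Combined base = $29,700.
Net percentage adjustment: +40% +100% = +140%. $29,700 × 2.4 = $71,280.
Age 65 or older (−$25,000 flat): $71,280 − $25,000 = $46,280.
$46,280 is within the $400,000 maximum.
$46,280 is at or above the $8,500 minimum.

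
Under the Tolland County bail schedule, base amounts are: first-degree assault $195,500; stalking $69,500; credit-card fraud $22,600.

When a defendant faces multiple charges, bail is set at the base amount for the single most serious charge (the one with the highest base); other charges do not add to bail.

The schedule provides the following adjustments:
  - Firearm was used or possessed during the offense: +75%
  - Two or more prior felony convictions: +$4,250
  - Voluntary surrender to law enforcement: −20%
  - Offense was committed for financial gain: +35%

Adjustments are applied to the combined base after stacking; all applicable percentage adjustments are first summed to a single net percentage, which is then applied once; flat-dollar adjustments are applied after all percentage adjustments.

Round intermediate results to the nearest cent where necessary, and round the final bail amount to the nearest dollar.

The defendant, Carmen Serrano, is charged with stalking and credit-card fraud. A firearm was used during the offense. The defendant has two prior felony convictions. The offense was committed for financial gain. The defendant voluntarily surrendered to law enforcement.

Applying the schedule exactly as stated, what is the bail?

Base amounts from the schedule: stalking $69,500; credit-card fraud $22,600.
Stacking rule: use the highest base only. Highest is stalking at $69,500. Combined base = $69,500.
Net percentage adjustment: +75% −20% +35% = +90%. $69,500 × 1.9 = $132,050.
Two or more prior felony convictions (+$4,250 flat): $132,050 + $4,250 = $136,300.

$136,300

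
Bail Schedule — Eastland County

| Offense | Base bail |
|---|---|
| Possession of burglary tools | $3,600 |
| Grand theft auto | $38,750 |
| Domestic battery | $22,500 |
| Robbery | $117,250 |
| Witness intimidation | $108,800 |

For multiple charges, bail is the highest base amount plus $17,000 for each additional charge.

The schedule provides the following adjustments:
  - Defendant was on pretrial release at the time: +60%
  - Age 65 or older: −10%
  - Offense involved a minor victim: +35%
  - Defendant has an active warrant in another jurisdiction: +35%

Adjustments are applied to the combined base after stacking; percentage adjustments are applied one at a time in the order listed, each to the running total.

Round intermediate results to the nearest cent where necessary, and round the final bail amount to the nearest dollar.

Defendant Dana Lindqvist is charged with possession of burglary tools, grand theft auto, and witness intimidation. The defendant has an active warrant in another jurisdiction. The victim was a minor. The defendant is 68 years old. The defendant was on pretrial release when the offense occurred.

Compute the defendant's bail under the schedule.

Base amounts from the schedule: possession of burglary tools $3,600; grand theft auto $38,750; witness intimidation $108,800.
Stacking rule: highest base plus $17,000 per additional charge. Highest is witness intimidation at $108,800; 2 additional charges → +$34,000. Combined base = $142,800.
Defendant was on pretrial release at the time (+60%): $142,800 × 1.6 = $228,480.
Age 65 or older (−10%): $228,480 × 0.9 = $205,632.
Offense involved a minor victim (+35%): $205,632 × 1.35 = $277,603.20.
Defendant has an active warrant in another jurisdiction (+35%): $277,603.20 × 1.35 = $374,764.32.
Rounded to the nearest dollar: $374,764.

$374,764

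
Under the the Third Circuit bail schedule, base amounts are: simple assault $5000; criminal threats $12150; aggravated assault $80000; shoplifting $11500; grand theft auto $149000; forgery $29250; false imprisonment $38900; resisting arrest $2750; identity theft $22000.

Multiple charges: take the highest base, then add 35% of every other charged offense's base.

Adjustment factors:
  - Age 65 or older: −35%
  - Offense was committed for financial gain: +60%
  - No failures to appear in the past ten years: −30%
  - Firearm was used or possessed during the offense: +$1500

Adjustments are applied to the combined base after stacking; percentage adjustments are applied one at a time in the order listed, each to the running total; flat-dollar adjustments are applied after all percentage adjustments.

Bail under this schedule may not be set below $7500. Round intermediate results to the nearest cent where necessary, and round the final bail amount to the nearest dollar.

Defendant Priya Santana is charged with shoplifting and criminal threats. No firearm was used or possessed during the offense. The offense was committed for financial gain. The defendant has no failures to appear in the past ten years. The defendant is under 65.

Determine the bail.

$18116

Base amounts from the schedule: shoplifting $11500; criminal threats $12150.
Stacking rule: highest base plus 35% of each additional charge. Highest is criminal threats at $12150. Additional: $11500 × 35% = $4025. Combined base = $12150 + $4025 = $16175.
Offense was committed for financial gain (+60%): $16175 × 1.6 = $25880.
No failures to appear in the past ten years (−30%): $25880 × 0.7 = $18116.
$18116 is at or above the $7500 minimum.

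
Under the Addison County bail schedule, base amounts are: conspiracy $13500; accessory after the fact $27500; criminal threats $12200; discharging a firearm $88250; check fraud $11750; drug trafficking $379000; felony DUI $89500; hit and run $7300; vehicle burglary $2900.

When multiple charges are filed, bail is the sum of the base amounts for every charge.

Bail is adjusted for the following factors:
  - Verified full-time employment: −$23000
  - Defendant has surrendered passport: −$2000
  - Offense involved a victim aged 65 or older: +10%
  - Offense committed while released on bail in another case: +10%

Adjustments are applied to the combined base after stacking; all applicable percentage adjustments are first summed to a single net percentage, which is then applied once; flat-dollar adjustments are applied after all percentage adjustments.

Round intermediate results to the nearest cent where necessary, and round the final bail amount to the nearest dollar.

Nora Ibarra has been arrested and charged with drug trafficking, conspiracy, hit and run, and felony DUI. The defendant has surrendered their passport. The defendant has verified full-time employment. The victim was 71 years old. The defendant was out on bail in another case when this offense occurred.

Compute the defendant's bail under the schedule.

$562160

Base amounts from the schedule: drug trafficking $379000; conspiracy $13500; hit and run $7300; felony DUI $89500.
Stacking rule: sum of all bases. $379000 + $13500 + $7300 + $89500 = $489300.
Net percentage adjustment: +10% +10% = +20%. $489300 × 1.2 = $587160.
Verified full-time employment (−$23000 flat): $587160 − $23000 = $564160.
Defendant has surrendered passport (−$2000 flat): $564160 − $2000 = $562160.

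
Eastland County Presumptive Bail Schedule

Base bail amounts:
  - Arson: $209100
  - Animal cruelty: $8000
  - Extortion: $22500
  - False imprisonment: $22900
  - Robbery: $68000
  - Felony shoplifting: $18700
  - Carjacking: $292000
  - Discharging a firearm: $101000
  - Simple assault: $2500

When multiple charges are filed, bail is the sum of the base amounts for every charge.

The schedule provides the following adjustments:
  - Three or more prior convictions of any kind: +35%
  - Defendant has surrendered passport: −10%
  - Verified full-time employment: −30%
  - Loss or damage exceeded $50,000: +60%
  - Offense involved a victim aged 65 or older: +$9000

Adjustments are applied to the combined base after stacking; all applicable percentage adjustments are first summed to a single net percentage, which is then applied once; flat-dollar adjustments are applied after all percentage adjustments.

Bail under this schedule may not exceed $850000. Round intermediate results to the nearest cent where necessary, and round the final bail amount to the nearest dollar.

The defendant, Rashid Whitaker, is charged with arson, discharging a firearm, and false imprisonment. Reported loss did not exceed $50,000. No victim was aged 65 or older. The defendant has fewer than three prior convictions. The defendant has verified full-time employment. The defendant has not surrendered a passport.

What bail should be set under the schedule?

Base amounts from the schedule: arson $209100; discharging a firearm $101000; false imprisonment $22900.
Stacking rule: sum of all bases. $209100 + $101000 + $22900 = $333000.
Verified full-time employment (−30%): $333000 × 0.7 = $233100.
$233100 is within the $850000 maximum.

$233100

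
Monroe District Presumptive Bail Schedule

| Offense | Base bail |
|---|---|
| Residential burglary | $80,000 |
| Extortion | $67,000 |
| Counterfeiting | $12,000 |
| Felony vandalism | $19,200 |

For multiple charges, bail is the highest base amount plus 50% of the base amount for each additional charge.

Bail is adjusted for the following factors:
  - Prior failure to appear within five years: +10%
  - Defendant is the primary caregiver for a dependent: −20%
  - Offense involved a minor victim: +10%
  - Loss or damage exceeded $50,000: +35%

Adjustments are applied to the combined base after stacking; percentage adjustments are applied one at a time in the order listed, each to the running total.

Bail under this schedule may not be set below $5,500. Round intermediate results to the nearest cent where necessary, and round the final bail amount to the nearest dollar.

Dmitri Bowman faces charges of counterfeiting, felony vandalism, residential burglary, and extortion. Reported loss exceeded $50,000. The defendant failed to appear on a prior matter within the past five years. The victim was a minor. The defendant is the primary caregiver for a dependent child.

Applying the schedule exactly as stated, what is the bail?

Base amounts from the schedule: counterfeiting $12,000; felony vandalism $19,200; residential burglary $80,000; extortion $67,000.
Stacking rule: highest base plus 50% of each additional charge. Highest is residential burglary at $80,000. Additional: $12,000 × 50% = $6,000; $19,200 × 50% = $9,600; $67,000 × 50% = $33,500. Combined base = $80,000 + $49,100 = $129,100.
Prior failure to appear within five years (+10%): $129,100 × 1.1 = $142,010.
Defendant is the primary caregiver for a dependent (−20%): $142,010 × 0.8 = $113,608.
Offense involved a minor victim (+10%): $113,608 × 1.1 = $124,968.80.
Loss or damage exceeded $50,000 (+35%): $124,968.80 × 1.35 = $168,707.88.
$168,707.88 is at or above the $5,500 minimum.
Rounded to the nearest dollar: $168,708.

$168,708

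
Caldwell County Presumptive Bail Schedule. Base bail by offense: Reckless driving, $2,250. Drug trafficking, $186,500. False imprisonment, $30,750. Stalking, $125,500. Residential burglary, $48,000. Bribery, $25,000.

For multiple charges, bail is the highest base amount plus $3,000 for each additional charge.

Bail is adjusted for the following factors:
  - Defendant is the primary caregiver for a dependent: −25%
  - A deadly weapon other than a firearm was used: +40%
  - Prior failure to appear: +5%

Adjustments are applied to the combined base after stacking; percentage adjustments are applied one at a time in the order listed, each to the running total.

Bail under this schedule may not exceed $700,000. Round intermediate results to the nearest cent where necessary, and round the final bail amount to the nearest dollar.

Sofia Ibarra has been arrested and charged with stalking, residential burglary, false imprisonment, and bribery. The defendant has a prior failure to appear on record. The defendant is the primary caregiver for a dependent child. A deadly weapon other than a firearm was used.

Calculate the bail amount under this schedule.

$148,286

Base amounts from the schedule: stalking $125,500; residential burglary $48,000; false imprisonment $30,750; bribery $25,000.
Stacking rule: highest base plus $3,000 per additional charge. Highest is stalking at $125,500; 3 additional charges → +$9,000. Combined base = $134,500.
Defendant is the primary caregiver for a dependent (−25%): $134,500 × 0.75 = $100,875.
A deadly weapon other than a firearm was used (+40%): $100,875 × 1.4 = $141,225.
Prior failure to appear (+5%): $141,225 × 1.05 = $148,286.25.
$148,286.25 is within the $700,000 maximum.
Rounded to the nearest dollar: $148,286.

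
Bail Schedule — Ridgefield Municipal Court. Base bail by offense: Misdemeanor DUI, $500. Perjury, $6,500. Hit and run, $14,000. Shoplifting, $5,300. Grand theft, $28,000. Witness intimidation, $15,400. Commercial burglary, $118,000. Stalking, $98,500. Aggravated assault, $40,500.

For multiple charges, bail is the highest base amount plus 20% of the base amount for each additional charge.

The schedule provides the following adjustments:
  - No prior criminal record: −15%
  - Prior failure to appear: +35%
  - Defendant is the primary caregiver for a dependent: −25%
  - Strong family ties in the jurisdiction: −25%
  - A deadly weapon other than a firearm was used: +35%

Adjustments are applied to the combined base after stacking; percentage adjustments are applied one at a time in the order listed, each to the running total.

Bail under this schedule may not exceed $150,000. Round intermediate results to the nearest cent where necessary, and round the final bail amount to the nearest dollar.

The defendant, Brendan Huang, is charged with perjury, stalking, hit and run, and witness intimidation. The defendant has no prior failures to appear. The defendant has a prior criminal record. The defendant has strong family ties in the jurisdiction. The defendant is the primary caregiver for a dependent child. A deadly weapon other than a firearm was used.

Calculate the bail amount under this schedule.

Base amounts from the schedule: perjury $6,500; stalking $98,500; hit and run $14,000; witness intimidation $15,400.
Stacking rule: highest base plus 20% of each additional charge. Highest is stalking at $98,500. Additional: $6,500 × 20% = $1,300; $14,000 × 20% = $2,800; $15,400 × 20% = $3,080. Combined base = $98,500 + $7,180 = $105,680.
Defendant is the primary caregiver for a dependent (−25%): $105,680 × 0.75 = $79,260.
Strong family ties in the jurisdiction (−25%): $79,260 × 0.75 = $59,445.
A deadly weapon other than a firearm was used (+35%): $59,445 × 1.35 = $80,250.75.
$80,250.75 is within the $150,000 maximum.
Rounded to the nearest dollar: $80,251.

$80,251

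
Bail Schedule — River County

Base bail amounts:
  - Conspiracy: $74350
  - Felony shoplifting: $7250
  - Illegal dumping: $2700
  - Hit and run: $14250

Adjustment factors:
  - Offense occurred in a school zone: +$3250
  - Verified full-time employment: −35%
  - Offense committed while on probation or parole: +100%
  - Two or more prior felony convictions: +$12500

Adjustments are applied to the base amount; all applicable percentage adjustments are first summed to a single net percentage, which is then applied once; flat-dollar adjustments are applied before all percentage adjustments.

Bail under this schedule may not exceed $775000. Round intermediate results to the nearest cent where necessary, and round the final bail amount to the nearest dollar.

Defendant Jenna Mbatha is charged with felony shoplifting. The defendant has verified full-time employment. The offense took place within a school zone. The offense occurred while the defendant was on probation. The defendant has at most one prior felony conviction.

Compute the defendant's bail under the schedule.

$17325

Base amounts from the schedule: felony shoplifting $7250.
Single charge. Combined base = $7250.
Offense occurred in a school zone (+$3250 flat): $7250 + $3250 = $10500.
Net percentage adjustment: −35% +100% = +65%. $10500 × 1.65 = $17325.
$17325 is within the $775000 maximum.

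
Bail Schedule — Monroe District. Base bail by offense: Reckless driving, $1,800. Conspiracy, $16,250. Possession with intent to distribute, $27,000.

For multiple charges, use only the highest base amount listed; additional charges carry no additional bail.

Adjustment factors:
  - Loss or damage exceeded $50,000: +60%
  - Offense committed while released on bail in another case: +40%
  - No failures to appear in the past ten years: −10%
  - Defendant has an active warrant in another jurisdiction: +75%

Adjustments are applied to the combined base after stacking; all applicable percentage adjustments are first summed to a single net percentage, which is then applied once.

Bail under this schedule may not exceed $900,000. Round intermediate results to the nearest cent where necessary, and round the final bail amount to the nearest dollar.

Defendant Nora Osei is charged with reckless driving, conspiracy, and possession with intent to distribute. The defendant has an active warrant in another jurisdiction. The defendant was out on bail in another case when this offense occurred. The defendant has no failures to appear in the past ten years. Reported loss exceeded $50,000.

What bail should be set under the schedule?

$71,550

Base amounts from the schedule: reckless driving $1,800; conspiracy $16,250; possession with intent to distribute $27,000.
Stacking rule: use the highest base only. Highest is possession with intent to distribute at $27,000. Combined base = $27,000.
Net percentage adjustment: +60% +40% −10% +75% = +165%. $27,000 × 2.65 = $71,550.
$71,550 is within the $900,000 maximum.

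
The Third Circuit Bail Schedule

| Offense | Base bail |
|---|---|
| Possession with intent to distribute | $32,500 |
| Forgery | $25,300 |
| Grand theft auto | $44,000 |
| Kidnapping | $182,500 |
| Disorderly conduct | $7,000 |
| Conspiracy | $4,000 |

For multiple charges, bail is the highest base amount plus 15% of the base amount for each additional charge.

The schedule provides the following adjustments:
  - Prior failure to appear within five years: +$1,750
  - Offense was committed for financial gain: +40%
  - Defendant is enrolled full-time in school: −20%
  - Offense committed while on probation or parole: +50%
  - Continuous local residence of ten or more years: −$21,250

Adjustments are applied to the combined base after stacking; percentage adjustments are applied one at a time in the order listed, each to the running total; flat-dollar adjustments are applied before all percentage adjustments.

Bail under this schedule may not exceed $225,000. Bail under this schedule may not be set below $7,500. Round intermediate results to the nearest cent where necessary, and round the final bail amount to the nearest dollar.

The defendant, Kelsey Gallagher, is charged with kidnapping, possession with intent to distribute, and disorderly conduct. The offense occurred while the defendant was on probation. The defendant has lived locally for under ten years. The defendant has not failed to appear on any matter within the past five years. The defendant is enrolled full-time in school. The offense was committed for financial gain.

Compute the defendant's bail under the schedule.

Base amounts from the schedule: kidnapping $182,500; possession with intent to distribute $32,500; disorderly conduct $7,000.
Stacking rule: highest base plus 15% of each additional charge. Highest is kidnapping at $182,500. Additional: $32,500 × 15% = $4,875; $7,000 × 15% = $1,050. Combined base = $182,500 + $5,925 = $188,425.
Offense was committed for financial gain (+40%): $188,425 × 1.4 = $263,795.
Defendant is enrolled full-time in school (−20%): $263,795 × 0.8 = $211,036.
Offense committed while on probation or parole (+50%): $211,036 × 1.5 = $316,554.
Result $316,554 exceeds the maximum of $225,000; bail is capped at $225,000.
$225,000 is at or above the $7,500 minimum.

$225,000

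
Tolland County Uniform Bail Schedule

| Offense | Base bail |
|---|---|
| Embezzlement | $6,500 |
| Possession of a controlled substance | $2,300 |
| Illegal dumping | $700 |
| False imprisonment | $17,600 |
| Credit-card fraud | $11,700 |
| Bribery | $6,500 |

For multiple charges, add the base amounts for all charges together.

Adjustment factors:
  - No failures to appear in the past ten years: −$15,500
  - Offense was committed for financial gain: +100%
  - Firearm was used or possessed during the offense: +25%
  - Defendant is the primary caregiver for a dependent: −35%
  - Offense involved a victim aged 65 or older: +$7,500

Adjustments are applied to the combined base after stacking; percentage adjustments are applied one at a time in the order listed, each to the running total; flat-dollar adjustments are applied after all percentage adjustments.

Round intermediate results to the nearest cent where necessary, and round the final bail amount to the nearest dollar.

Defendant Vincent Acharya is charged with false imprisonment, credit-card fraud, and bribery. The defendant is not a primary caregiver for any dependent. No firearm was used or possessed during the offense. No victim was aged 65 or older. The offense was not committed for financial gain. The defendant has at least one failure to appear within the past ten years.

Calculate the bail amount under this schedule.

Base amounts from the schedule: false imprisonment $17,600; credit-card fraud $11,700; bribery $6,500.
Stacking rule: sum of all bases. $17,600 + $11,700 + $6,500 = $35,800.
No adjustment factors apply to this defendant.

$35,800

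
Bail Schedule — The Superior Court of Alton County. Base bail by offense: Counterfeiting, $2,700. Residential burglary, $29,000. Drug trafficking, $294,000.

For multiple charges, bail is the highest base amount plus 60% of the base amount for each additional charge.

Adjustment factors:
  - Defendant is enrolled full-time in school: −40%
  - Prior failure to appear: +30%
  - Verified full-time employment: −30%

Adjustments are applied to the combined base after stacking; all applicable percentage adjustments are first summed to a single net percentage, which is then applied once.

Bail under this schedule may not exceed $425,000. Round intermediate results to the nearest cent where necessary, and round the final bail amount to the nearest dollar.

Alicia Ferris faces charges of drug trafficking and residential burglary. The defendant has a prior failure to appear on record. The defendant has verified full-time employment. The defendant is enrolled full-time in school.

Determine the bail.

$186,840

Base amounts from the schedule: drug trafficking $294,000; residential burglary $29,000.
Stacking rule: highest base plus 60% of each additional charge. Highest is drug trafficking at $294,000. Additional: $29,000 × 60% = $17,400. Combined base = $294,000 + $17,400 = $311,400.
Net percentage adjustment: −40% +30% −30% = −40%. $311,400 × 0.6 = $186,840.
$186,840 is within the $425,000 maximum.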